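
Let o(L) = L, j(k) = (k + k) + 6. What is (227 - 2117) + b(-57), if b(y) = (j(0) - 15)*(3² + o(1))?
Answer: -1980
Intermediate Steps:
j(k) = 6 + 2*k (j(k) = 2*k + 6 = 6 + 2*k)
b(y) = -90 (b(y) = ((6 + 2*0) - 15)*(3² + 1) = ((6 + 0) - 15)*(9 + 1) = (6 - 15)*10 = -9*10 = -90)
(227 - 2117) + b(-57) = (227 - 2117) - 90 = -1890 - 90 = -1980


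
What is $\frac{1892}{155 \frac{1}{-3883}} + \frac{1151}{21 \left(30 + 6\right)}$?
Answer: $- \frac{5553878411}{117180} \approx -47396.0$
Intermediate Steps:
$\frac{1892}{155 \frac{1}{-3883}} + \frac{1151}{21 \left(30 + 6\right)} = \frac{1892}{155 \left(- \frac{1}{3883}\right)} + \frac{1151}{21 \cdot 36} = \frac{1892}{- \frac{155}{3883}} + \frac{1151}{756} = 1892 \left(- \frac{3883}{155}\right) + 1151 \cdot \frac{1}{756} = - \frac{7346636}{155} + \frac{1151}{756} = - \frac{5553878411}{117180}$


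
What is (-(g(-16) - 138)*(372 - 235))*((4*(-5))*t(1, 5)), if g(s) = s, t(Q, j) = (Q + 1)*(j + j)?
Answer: -8439200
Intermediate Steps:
t(Q, j) = 2*j*(1 + Q) (t(Q, j) = (1 + Q)*(2*j) = 2*j*(1 + Q))
(-(g(-16) - 138)*(372 - 235))*((4*(-5))*t(1, 5)) = (-(-16 - 138)*(372 - 235))*((4*(-5))*(2*5*(1 + 1))) = (-(-154)*137)*(-40*5*2) = (-1*(-21098))*(-20*20) = 21098*(-400) = -8439200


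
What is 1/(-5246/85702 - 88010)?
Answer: -42851/3771319133 ≈ -1.1362e-5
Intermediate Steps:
1/(-5246/85702 - 88010) = 1/(-5246*1/85702 - 88010) = 1/(-2623/42851 - 88010) = 1/(-3771319133/42851) = -42851/3771319133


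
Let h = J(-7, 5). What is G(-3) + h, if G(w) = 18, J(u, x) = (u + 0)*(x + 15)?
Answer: -122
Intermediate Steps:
J(u, x) = u*(15 + x)
h = -140 (h = -7*(15 + 5) = -7*20 = -140)
G(-3) + h = 18 - 140 = -122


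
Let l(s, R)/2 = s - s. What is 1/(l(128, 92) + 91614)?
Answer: 1/91614 ≈ 1.0915e-5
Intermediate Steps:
l(s, R) = 0 (l(s, R) = 2*(s - s) = 2*0 = 0)
1/(l(128, 92) + 91614) = 1/(0 + 91614) = 1/91614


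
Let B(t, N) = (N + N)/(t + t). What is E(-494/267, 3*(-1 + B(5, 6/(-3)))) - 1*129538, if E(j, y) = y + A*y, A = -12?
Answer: -647459/5 ≈ -1.2949e+5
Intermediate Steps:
B(t, N) = N/t (B(t, N) = (2*N)/((2*t)) = (2*N)*(1/(2*t)) = N/t)
E(j, y) = -11*y (E(j, y) = y - 12*y = -11*y)
E(-494/267, 3*(-1 + B(5, 6/(-3)))) - 1*129538 = -33*(-1 + (6/(-3))/5) - 1*129538 = -33*(-1 + (6*(-1/3))*(1/5)) - 129538 = -33*(-1 - 2*1/5) - 129538 = -33*(-1 - 2/5) - 129538 = -33*(-7)/5 - 129538 = -11*(-21/5) - 129538 = 231/5 - 129538 = -647459/5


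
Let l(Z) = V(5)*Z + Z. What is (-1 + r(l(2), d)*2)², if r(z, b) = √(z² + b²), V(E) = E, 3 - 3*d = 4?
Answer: 5197/9 - 4*√1297/3 ≈ 529.43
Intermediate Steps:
d = -⅓ (d = 1 - ⅓*4 = 1 - 4/3 = -⅓ ≈ -0.33333)
l(Z) = 6*Z (l(Z) = 5*Z + Z = 6*Z)
r(z, b) = √(b² + z²)
(-1 + r(l(2), d)*2)² = (-1 + √((-⅓)² + (6*2)²)*2)² = (-1 + √(⅑ + 12²)*2)² = (-1 + √(⅑ + 144)*2)² = (-1 + √(1297/9)*2)² = (-1 + (√1297/3)*2)² = (-1 + 2*√1297/3)²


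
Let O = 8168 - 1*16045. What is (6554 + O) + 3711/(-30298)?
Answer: -40087965/30298 ≈ -1323.1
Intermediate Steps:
O = -7877 (O = 8168 - 16045 = -7877)
(6554 + O) + 3711/(-30298) = (6554 - 7877) + 3711/(-30298) = -1323 + 3711*(-1/30298) = -1323 - 3711/30298 = -40087965/30298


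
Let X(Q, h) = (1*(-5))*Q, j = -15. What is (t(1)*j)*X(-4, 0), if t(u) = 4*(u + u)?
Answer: -2400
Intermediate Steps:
X(Q, h) = -5*Q
t(u) = 8*u (t(u) = 4*(2*u) = 8*u)
(t(1)*j)*X(-4, 0) = ((8*1)*(-15))*(-5*(-4)) = (8*(-15))*20 = -120*20 = -2400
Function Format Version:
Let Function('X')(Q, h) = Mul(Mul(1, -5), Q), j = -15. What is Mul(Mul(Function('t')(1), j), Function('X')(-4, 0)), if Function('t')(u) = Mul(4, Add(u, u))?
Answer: -2400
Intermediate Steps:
Function('X')(Q, h) = Mul(-5, Q)
Function('t')(u) = Mul(8, u) (Function('t')(u) = Mul(4, Mul(2, u)) = Mul(8, u))
Mul(Mul(Function('t')(1), j), Function('X')(-4, 0)) = Mul(Mul(Mul(8, 1), -15), Mul(-5, -4)) = Mul(Mul(8, -15), 20) = Mul(-120, 20) = -2400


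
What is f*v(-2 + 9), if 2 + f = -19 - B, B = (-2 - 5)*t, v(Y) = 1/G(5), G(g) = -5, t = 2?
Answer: 7/5 ≈ 1.4000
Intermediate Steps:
v(Y) = -⅕ (v(Y) = 1/(-5) = -⅕)
B = -14 (B = (-2 - 5)*2 = -7*2 = -14)
f = -7 (f = -2 + (-19 - 1*(-14)) = -2 + (-19 + 14) = -2 - 5 = -7)
f*v(-2 + 9) = -7*(-⅕) = 7/5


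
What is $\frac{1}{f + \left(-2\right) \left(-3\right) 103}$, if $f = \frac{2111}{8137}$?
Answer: $\frac{8137}{5030777} \approx 0.0016174$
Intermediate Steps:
$f = \frac{2111}{8137}$ ($f = 2111 \cdot \frac{1}{8137} = \frac{2111}{8137} \approx 0.25943$)
$\frac{1}{f + \left(-2\right) \left(-3\right) 103} = \frac{1}{\frac{2111}{8137} + \left(-2\right) \left(-3\right) 103} = \frac{1}{\frac{2111}{8137} + 6 \cdot 103} = \frac{1}{\frac{2111}{8137} + 618} = \frac{1}{\frac{5030777}{8137}} = \frac{8137}{5030777}$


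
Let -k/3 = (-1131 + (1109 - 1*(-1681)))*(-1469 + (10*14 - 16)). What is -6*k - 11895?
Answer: -40176285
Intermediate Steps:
k = 6694065 (k = -3*(-1131 + (1109 - 1*(-1681)))*(-1469 + (10*14 - 16)) = -3*(-1131 + (1109 + 1681))*(-1469 + (140 - 16)) = -3*(-1131 + 2790)*(-1469 + 124) = -4977*(-1345) = -3*(-2231355) = 6694065)
-6*k - 11895 = -6*6694065 - 11895 = -40164390 - 11895 = -40176285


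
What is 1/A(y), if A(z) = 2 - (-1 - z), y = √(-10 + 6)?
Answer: 3/13 - 2*I/13 ≈ 0.23077 - 0.15385*I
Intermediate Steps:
y = 2*I (y = √(-4) = 2*I ≈ 2.0*I)
A(z) = 3 + z (A(z) = 2 + (1 + z) = 3 + z)
1/A(y) = 1/(3 + 2*I) = (3 - 2*I)/13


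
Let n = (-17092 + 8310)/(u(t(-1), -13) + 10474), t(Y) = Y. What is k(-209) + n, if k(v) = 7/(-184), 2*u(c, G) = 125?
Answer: -3379287/3877432 ≈ -0.87153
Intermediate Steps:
u(c, G) = 125/2 (u(c, G) = (½)*125 = 125/2)
n = -17564/21073 (n = (-17092 + 8310)/(125/2 + 10474) = -8782/21073/2 = -8782*2/21073 = -17564/21073 ≈ -0.83348)
k(v) = -7/184 (k(v) = 7*(-1/184) = -7/184)
k(-209) + n = -7/184 - 17564/21073 = -3379287/3877432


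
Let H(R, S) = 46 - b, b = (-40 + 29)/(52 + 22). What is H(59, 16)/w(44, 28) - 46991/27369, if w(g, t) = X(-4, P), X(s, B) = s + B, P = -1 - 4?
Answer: -1540261/225034 ≈ -6.8446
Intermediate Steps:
P = -5
b = -11/74 ≈ -0.14865
X(s, B) = B + s
w(g, t) = -9 (w(g, t) = -5 - 4 = -9)
H(R, S) = 3415/74 (H(R, S) = 46 - 1*(-11/74) = 46 + 11/74 = 3415/74)
H(59, 16)/w(44, 28) - 46991/27369 = (3415/74)/(-9) - 46991/27369 = (3415/74)*(-⅑) - 46991*1/27369 = -3415/666 - 46991/27369 = -1540261/225034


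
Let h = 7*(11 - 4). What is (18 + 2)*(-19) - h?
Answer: -429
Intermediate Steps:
h = 49 (h = 7*7 = 49)
(18 + 2)*(-19) - h = (18 + 2)*(-19) - 1*49 = 20*(-19) - 49 = -380 - 49 = -429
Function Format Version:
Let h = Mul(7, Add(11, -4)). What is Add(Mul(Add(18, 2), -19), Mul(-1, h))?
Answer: -429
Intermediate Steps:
h = 49 (h = Mul(7, 7) = 49)
Add(Mul(Add(18, 2), -19), Mul(-1, h)) = Add(Mul(Add(18, 2), -19), Mul(-1, 49)) = Add(Mul(20, -19), -49) = Add(-380, -49) = -429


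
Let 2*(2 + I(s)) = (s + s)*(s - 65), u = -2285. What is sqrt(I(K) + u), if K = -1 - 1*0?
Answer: I*sqrt(2221) ≈ 47.128*I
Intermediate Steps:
K = -1 (K = -1 + 0 = -1)
I(s) = -2 + s*(-65 + s) (I(s) = -2 + ((s + s)*(s - 65))/2 = -2 + ((2*s)*(-65 + s))/2 = -2 + (2*s*(-65 + s))/2 = -2 + s*(-65 + s))
sqrt(I(K) + u) = sqrt((-2 + (-1)**2 - 65*(-1)) - 2285) = sqrt((-2 + 1 + 65) - 2285) = sqrt(64 - 2285) = sqrt(-2221) = I*sqrt(2221)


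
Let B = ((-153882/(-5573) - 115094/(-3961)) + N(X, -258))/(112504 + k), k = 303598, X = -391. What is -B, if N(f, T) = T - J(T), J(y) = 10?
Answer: 2332530770/4592653631303 ≈ 0.00050788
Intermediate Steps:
N(f, T) = -10 + T (N(f, T) = T - 1*10 = T - 10 = -10 + T)
B = -2332530770/4592653631303 (B = ((-153882/(-5573) - 115094/(-3961)) + (-10 - 258))/(112504 + 303598) = ((-153882*(-1/5573) - 115094*(-1/3961)) - 268)/416102 = ((153882/5573 + 115094/3961) - 268)*(1/416102) = (1250945464/22074653 - 268)*(1/416102) = -4665061540/22074653*1/416102 = -2332530770/4592653631303 ≈ -0.00050788)
-B = -1*(-2332530770/4592653631303) = 2332530770/4592653631303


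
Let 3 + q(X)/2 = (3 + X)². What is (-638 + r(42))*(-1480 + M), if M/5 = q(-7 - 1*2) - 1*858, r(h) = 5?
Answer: 3443520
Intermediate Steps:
q(X) = -6 + 2*(3 + X)²
M = -3960 (M = 5*((-6 + 2*(3 + (-7 - 1*2))²) - 1*858) = 5*((-6 + 2*(3 + (-7 - 2))²) - 858) = 5*((-6 + 2*(3 - 9)²) - 858) = 5*((-6 + 2*(-6)²) - 858) = 5*((-6 + 2*36) - 858) = 5*((-6 + 72) - 858) = 5*(66 - 858) = 5*(-792) = -3960)
(-638 + r(42))*(-1480 + M) = (-638 + 5)*(-1480 - 3960) = -633*(-5440) = 3443520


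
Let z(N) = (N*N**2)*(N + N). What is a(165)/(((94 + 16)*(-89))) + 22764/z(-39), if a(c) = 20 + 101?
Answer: -5105957/686320830 ≈ -0.0074396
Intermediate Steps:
a(c) = 121
z(N) = 2*N**4 (z(N) = N**3*(2*N) = 2*N**4)
a(165)/(((94 + 16)*(-89))) + 22764/z(-39) = 121/(((94 + 16)*(-89))) + 22764/((2*(-39)**4)) = 121/((110*(-89))) + 22764/((2*2313441)) = 121/(-9790) + 22764/4626882 = 121*(-1/9790) + 22764*(1/4626882) = -11/890 + 3794/771147 = -5105957/686320830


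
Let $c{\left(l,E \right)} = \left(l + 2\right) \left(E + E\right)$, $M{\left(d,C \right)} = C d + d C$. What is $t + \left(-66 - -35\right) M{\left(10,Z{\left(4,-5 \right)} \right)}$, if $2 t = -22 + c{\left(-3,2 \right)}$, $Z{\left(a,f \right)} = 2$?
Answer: $-1253$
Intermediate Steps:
$M{\left(d,C \right)} = 2 C d$ ($M{\left(d,C \right)} = C d + C d = 2 C d$)
$c{\left(l,E \right)} = 2 E \left(2 + l\right)$ ($c{\left(l,E \right)} = \left(2 + l\right) 2 E = 2 E \left(2 + l\right)$)
$t = -13$ ($t = \frac{-22 + 2 \cdot 2 \left(2 - 3\right)}{2} = \frac{-22 + 2 \cdot 2 \left(-1\right)}{2} = \frac{-22 - 4}{2} = \frac{1}{2} \left(-26\right) = -13$)
$t + \left(-66 - -35\right) M{\left(10,Z{\left(4,-5 \right)} \right)} = -13 + \left(-66 - -35\right) 2 \cdot 2 \cdot 10 = -13 + \left(-66 + 35\right) 40 = -13 - 1240 = -1253$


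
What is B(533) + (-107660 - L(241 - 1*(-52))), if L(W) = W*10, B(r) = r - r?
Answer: -110590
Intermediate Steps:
B(r) = 0
L(W) = 10*W
B(533) + (-107660 - L(241 - 1*(-52))) = 0 + (-107660 - 10*(241 - 1*(-52))) = 0 + (-107660 - 10*(241 + 52)) = 0 + (-107660 - 10*293) = 0 + (-107660 - 1*2930) = 0 + (-107660 - 2930) = 0 - 110590 = -110590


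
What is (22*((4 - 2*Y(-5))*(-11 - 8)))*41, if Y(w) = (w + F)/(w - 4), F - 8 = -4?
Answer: -582692/9 ≈ -64744.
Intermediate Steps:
F = 4 (F = 8 - 4 = 4)
Y(w) = (4 + w)/(-4 + w) (Y(w) = (w + 4)/(w - 4) = (4 + w)/(-4 + w))
(22*((4 - 2*Y(-5))*(-11 - 8)))*41 = (22*((4 - 2*(4 - 5)/(-4 - 5))*(-11 - 8)))*41 = (22*((4 - 2*(-1)/(-9))*(-19)))*41 = (22*((4 - (-2)*(-1)/9)*(-19)))*41 = (22*((4 - 2*1/9)*(-19)))*41 = (22*((4 - 2/9)*(-19)))*41 = (22*((34/9)*(-19)))*41 = (22*(-646/9))*41 = -14212/9*41 = -582692/9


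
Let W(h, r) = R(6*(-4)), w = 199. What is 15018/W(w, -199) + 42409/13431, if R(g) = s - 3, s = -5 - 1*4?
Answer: -33532975/26862 ≈ -1248.3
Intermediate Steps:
s = -9 (s = -5 - 4 = -9)
R(g) = -12 (R(g) = -9 - 3 = -12)
W(h, r) = -12
15018/W(w, -199) + 42409/13431 = 15018/(-12) + 42409/13431 = 15018*(-1/12) + 42409*(1/13431) = -2503/2 + 42409/13431 = -33532975/26862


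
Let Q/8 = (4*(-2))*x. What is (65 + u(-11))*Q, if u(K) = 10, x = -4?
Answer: 19200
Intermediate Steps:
Q = 256 (Q = 8*((4*(-2))*(-4)) = 8*(-8*(-4)) = 8*32 = 256)
(65 + u(-11))*Q = (65 + 10)*256 = 75*256 = 19200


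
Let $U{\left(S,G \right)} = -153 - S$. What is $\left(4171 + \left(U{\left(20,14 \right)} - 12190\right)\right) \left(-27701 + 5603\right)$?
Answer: $181026816$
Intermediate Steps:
$\left(4171 + \left(U{\left(20,14 \right)} - 12190\right)\right) \left(-27701 + 5603\right) = \left(4171 - 12363\right) \left(-27701 + 5603\right) = \left(4171 - 12363\right) \left(-22098\right) = \left(-8192\right) \left(-22098\right) = 181026816$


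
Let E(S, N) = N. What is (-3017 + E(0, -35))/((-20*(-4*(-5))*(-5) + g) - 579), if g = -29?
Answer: -763/348 ≈ -2.1925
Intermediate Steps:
(-3017 + E(0, -35))/((-20*(-4*(-5))*(-5) + g) - 579) = (-3017 - 35)/((-20*(-4*(-5))*(-5) - 29) - 579) = -3052/((-400*(-5) - 29) - 579) = -3052/((-20*(-100) - 29) - 579) = -3052/((2000 - 29) - 579) = -3052/(1971 - 579) = -3052/1392 = -3052*1/1392 = -763/348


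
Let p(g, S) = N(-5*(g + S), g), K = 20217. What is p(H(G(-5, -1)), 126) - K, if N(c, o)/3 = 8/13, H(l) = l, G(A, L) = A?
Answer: -262797/13 ≈ -20215.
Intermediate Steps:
N(c, o) = 24/13 (N(c, o) = 3*(8/13) = 24/13)
p(g, S) = 24/13
p(H(G(-5, -1)), 126) - K = 24/13 - 1*20217 = 24/13 - 20217 = -262797/13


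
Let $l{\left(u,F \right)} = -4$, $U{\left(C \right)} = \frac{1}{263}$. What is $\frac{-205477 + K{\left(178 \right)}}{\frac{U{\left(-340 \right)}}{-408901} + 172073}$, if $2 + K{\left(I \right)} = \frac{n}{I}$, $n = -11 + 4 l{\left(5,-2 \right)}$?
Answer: $- \frac{1311113933687769}{1097957170160348} \approx -1.1941$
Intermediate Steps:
$U{\left(C \right)} = \frac{1}{263}$
$n = -27$ ($n = -11 + 4 \left(-4\right) = -11 - 16 = -27$)
$K{\left(I \right)} = -2 - \frac{27}{I}$
$\frac{-205477 + K{\left(178 \right)}}{\frac{U{\left(-340 \right)}}{-408901} + 172073} = \frac{-205477 - \left(2 + \frac{27}{178}\right)}{\frac{1}{263 \left(-408901\right)} + 172073} = \frac{-205477 - \frac{383}{178}}{\frac{1}{263} \left(- \frac{1}{408901}\right) + 172073} = \frac{-205477 - \frac{383}{178}}{- \frac{1}{107540963} + 172073} = \frac{-205477 - \frac{383}{178}}{\frac{18504896126298}{107540963}} = \left(- \frac{36575289}{178}\right) \frac{107540963}{18504896126298} = - \frac{1311113933687769}{1097957170160348}$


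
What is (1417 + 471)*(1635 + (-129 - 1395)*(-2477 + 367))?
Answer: 6074215200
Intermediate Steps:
(1417 + 471)*(1635 + (-129 - 1395)*(-2477 + 367)) = 1888*(1635 - 1524*(-2110)) = 1888*(1635 + 3215640) = 1888*3217275 = 6074215200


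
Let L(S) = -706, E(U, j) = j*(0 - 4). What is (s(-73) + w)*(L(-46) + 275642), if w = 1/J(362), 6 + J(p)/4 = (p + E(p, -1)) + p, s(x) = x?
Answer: -7245354041/361 ≈ -2.0070e+7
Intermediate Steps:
E(U, j) = -4*j (E(U, j) = j*(-4) = -4*j)
J(p) = -8 + 8*p (J(p) = -24 + 4*((p - 4*(-1)) + p) = -24 + 4*((p + 4) + p) = -24 + 4*((4 + p) + p) = -24 + 4*(4 + 2*p) = -24 + (16 + 8*p) = -8 + 8*p)
w = 1/2888 (w = 1/(-8 + 8*362) = 1/(-8 + 2896) = 1/2888 ≈ 0.00034626)
(s(-73) + w)*(L(-46) + 275642) = (-73 + 1/2888)*(-706 + 275642) = -210823/2888*274936 = -7245354041/361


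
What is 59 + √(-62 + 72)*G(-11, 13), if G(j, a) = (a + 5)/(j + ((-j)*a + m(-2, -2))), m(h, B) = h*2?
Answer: 59 + 9*√10/64 ≈ 59.445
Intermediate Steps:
m(h, B) = 2*h
G(j, a) = (5 + a)/(-4 + j - a*j) (G(j, a) = (a + 5)/(j + ((-j)*a + 2*(-2))) = (5 + a)/(j + (-a*j - 4)) = (5 + a)/(j + (-4 - a*j)) = (5 + a)/(-4 + j - a*j))
59 + √(-62 + 72)*G(-11, 13) = 59 + √(-62 + 72)*((-5 - 1*13)/(4 - 1*(-11) + 13*(-11))) = 59 + √10*((-5 - 13)/(4 + 11 - 143)) = 59 + √10*(-18/(-128)) = 59 + √10*(-1/128*(-18)) = 59 + √10*(9/64) = 59 + 9*√10/64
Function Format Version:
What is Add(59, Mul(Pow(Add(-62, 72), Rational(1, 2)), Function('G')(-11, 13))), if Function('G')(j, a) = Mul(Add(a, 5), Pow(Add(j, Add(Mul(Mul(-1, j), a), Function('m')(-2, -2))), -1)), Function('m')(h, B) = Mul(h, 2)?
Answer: Add(59, Mul(Rational(9, 64), Pow(10, Rational(1, 2)))) ≈ 59.445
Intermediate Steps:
Function('m')(h, B) = Mul(2, h)
Function('G')(j, a) = Mul(Pow(Add(-4, j, Mul(-1, a, j)), -1), Add(5, a)) (Function('G')(j, a) = Mul(Add(a, 5), Pow(Add(j, Add(Mul(Mul(-1, j), a), Mul(2, -2))), -1)) = Mul(Add(5, a), Pow(Add(j, Add(Mul(-1, a, j), -4)), -1)) = Mul(Add(5, a), Pow(Add(j, Add(-4, Mul(-1, a, j))), -1)) = Mul(Add(5, a), Pow(Add(-4, j, Mul(-1, a, j)), -1)) = Mul(Pow(Add(-4, j, Mul(-1, a, j)), -1), Add(5, a)))
Add(59, Mul(Pow(Add(-62, 72), Rational(1, 2)), Function('G')(-11, 13))) = Add(59, Mul(Pow(Add(-62, 72), Rational(1, 2)), Mul(Pow(Add(4, Mul(-1, -11), Mul(13, -11)), -1), Add(-5, Mul(-1, 13))))) = Add(59, Mul(Pow(10, Rational(1, 2)), Mul(Pow(Add(4, 11, -143), -1), Add(-5, -13)))) = Add(59, Mul(Pow(10, Rational(1, 2)), Mul(Pow(-128, -1), -18))) = Add(59, Mul(Pow(10, Rational(1, 2)), Mul(Rational(-1, 128), -18))) = Add(59, Mul(Pow(10, Rational(1, 2)), Rational(9, 64))) = Add(59, Mul(Rational(9, 64), Pow(10, Rational(1, 2))))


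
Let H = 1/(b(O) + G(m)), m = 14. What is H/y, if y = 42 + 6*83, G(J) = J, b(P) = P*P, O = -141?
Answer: 1/10743300 ≈ 9.3081e-8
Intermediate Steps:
b(P) = P²
y = 540 (y = 42 + 498 = 540)
H = 1/19895 (H = 1/((-141)² + 14) = 1/(19881 + 14) = 1/19895 ≈ 5.0264e-5)
H/y = (1/19895)/540 = (1/19895)*(1/540) = 1/10743300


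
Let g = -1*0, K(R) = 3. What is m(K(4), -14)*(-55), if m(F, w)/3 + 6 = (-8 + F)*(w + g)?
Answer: -10560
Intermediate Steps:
g = 0
m(F, w) = -18 + 3*w*(-8 + F) (m(F, w) = -18 + 3*((-8 + F)*(w + 0)) = -18 + 3*((-8 + F)*w) = -18 + 3*(w*(-8 + F)) = -18 + 3*w*(-8 + F))
m(K(4), -14)*(-55) = (-18 - 24*(-14) + 3*3*(-14))*(-55) = (-18 + 336 - 126)*(-55) = 192*(-55) = -10560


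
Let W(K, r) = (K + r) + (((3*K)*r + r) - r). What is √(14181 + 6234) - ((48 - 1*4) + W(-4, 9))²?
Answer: -3481 + √20415 ≈ -3338.1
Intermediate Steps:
W(K, r) = K + r + 3*K*r (W(K, r) = (K + r) + ((3*K*r + r) - r) = (K + r) + ((r + 3*K*r) - r) = (K + r) + 3*K*r = K + r + 3*K*r)
√(14181 + 6234) - ((48 - 1*4) + W(-4, 9))² = √(14181 + 6234) - ((48 - 1*4) + (-4 + 9 + 3*(-4)*9))² = √20415 - ((48 - 4) + (-4 + 9 - 108))² = √20415 - (44 - 103)² = √20415 - 1*(-59)² = √20415 - 1*3481 = √20415 - 3481 = -3481 + √20415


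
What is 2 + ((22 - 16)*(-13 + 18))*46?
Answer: 1382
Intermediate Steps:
2 + ((22 - 16)*(-13 + 18))*46 = 2 + (6*5)*46 = 2 + 30*46 = 2 + 1380 = 1382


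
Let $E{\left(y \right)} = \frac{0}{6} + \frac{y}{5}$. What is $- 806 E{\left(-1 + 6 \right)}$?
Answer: $-806$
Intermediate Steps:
$E{\left(y \right)} = \frac{y}{5}$ ($E{\left(y \right)} = 0 \cdot \frac{1}{6} + y \frac{1}{5} = 0 + \frac{y}{5} = \frac{y}{5}$)
$- 806 E{\left(-1 + 6 \right)} = - 806 \frac{-1 + 6}{5} = - 806 \cdot \frac{1}{5} \cdot 5 = \left(-806\right) 1 = -806$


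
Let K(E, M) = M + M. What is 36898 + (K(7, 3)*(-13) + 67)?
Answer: 36887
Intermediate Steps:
K(E, M) = 2*M
36898 + (K(7, 3)*(-13) + 67) = 36898 + ((2*3)*(-13) + 67) = 36898 + (6*(-13) + 67) = 36898 + (-78 + 67) = 36898 - 11 = 36887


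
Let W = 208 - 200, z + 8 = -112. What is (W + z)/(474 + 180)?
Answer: -56/327 ≈ -0.17125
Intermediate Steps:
z = -120 (z = -8 - 112 = -120)
W = 8
(W + z)/(474 + 180) = (8 - 120)/(474 + 180) = -112/654 = -112*1/654 = -56/327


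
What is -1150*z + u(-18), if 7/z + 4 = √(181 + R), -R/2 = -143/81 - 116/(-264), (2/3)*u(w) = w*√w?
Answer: -14345100/74689 - 36225*√1799974/74689 - 81*I*√2 ≈ -842.77 - 114.55*I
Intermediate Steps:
u(w) = 3*w^(3/2)/2 (u(w) = 3*(w*√w)/2 = 3*w^(3/2)/2)
R = 2363/891 (R = -2*(-143/81 - 116/(-264)) = -2*(-143*1/81 - 116*(-1/264)) = -2*(-143/81 + 29/66) = -2*(-2363/1782) = 2363/891 ≈ 2.6521)
z = 7/(-4 + √1799974/99) (z = 7/(-4 + √(181 + 2363/891)) = 7/(-4 + √(163634/891)) = 7/(-4 + √1799974/99) ≈ 0.73284)
-1150*z + u(-18) = -1150*(12474/74689 + 63*√1799974/149378) + 3*(-18)^(3/2)/2 = (-14345100/74689 - 36225*√1799974/74689) + 3*(-54*I*√2)/2 = (-14345100/74689 - 36225*√1799974/74689) - 81*I*√2 = -14345100/74689 - 36225*√1799974/74689 - 81*I*√2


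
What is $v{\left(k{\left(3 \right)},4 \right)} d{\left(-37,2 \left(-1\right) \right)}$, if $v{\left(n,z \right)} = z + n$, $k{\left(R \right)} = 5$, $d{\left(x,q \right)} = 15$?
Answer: $135$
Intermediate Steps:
$v{\left(n,z \right)} = n + z$
$v{\left(k{\left(3 \right)},4 \right)} d{\left(-37,2 \left(-1\right) \right)} = \left(5 + 4\right) 15 = 9 \cdot 15 = 135$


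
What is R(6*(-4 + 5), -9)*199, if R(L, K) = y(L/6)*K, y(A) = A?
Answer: -1791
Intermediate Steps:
R(L, K) = K*L/6 (R(L, K) = (L/6)*K = K*L/6)
R(6*(-4 + 5), -9)*199 = ((⅙)*(-9)*(6*(-4 + 5)))*199 = ((⅙)*(-9)*(6*1))*199 = ((⅙)*(-9)*6)*199 = -9*199 = -1791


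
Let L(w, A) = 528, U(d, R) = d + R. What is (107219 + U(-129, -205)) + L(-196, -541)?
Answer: 107413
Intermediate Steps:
U(d, R) = R + d
(107219 + U(-129, -205)) + L(-196, -541) = (107219 + (-205 - 129)) + 528 = (107219 - 334) + 528 = 106885 + 528 = 107413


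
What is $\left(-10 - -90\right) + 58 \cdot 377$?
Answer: $21946$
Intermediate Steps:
$\left(-10 - -90\right) + 58 \cdot 377 = \left(-10 + 90\right) + 21866 = 80 + 21866 = 21946$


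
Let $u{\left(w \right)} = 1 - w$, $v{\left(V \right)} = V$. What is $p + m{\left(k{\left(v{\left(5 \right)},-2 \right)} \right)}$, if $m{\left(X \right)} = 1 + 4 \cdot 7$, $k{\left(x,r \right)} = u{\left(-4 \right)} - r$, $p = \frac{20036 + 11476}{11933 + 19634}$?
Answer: $\frac{946955}{31567} \approx 29.998$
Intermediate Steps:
$p = \frac{31512}{31567} \approx 0.99826$
$k{\left(x,r \right)} = 5 - r$ ($k{\left(x,r \right)} = \left(1 - -4\right) - r = \left(1 + 4\right) - r = 5 - r$)
$m{\left(X \right)} = 29$ ($m{\left(X \right)} = 1 + 28 = 29$)
$p + m{\left(k{\left(v{\left(5 \right)},-2 \right)} \right)} = \frac{31512}{31567} + 29 = \frac{946955}{31567}$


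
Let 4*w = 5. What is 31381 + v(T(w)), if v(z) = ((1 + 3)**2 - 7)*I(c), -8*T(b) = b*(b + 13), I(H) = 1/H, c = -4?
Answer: 125515/4 ≈ 31379.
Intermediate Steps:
w = 5/4 (w = (1/4)*5 = 5/4 ≈ 1.2500)
I(H) = 1/H
T(b) = -b*(13 + b)/8 (T(b) = -b*(b + 13)/8 = -b*(13 + b)/8)
v(z) = -9/4 (v(z) = ((1 + 3)**2 - 7)/(-4) = (4**2 - 7)*(-1/4) = (16 - 7)*(-1/4) = 9*(-1/4) = -9/4)
31381 + v(T(w)) = 31381 - 9/4 = 125515/4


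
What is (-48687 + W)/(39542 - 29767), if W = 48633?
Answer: -54/9775 ≈ -0.0055243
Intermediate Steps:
(-48687 + W)/(39542 - 29767) = (-48687 + 48633)/(39542 - 29767) = -54/9775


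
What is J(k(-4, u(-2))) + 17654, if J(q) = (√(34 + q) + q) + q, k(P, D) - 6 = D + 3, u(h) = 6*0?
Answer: 17672 + √43 ≈ 17679.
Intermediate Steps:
u(h) = 0
k(P, D) = 9 + D (k(P, D) = 6 + (D + 3) = 6 + (3 + D) = 9 + D)
J(q) = √(34 + q) + 2*q (J(q) = (q + √(34 + q)) + q = √(34 + q) + 2*q)
J(k(-4, u(-2))) + 17654 = (√(34 + (9 + 0)) + 2*(9 + 0)) + 17654 = (√(34 + 9) + 2*9) + 17654 = (√43 + 18) + 17654 = (18 + √43) + 17654 = 17672 + √43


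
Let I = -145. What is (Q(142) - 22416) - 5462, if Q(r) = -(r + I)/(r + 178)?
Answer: -8920957/320 ≈ -27878.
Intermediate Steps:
Q(r) = -(-145 + r)/(178 + r) (Q(r) = -(r - 145)/(r + 178) = -(-145 + r)/(178 + r))
(Q(142) - 22416) - 5462 = ((145 - 1*142)/(178 + 142) - 22416) - 5462 = ((145 - 142)/320 - 22416) - 5462 = ((1/320)*3 - 22416) - 5462 = (3/320 - 22416) - 5462 = -7173117/320 - 5462 = -8920957/320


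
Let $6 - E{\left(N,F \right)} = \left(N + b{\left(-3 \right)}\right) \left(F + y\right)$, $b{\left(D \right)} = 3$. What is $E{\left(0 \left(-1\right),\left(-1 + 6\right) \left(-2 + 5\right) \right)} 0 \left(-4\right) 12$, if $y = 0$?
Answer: $0$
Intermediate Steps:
$E{\left(N,F \right)} = 6 - F \left(3 + N\right)$ ($E{\left(N,F \right)} = 6 - \left(N + 3\right) \left(F + 0\right) = 6 - \left(3 + N\right) F = 6 - F \left(3 + N\right)$)
$E{\left(0 \left(-1\right),\left(-1 + 6\right) \left(-2 + 5\right) \right)} 0 \left(-4\right) 12 = \left(6 - 3 \left(-1 + 6\right) \left(-2 + 5\right) - \left(-1 + 6\right) \left(-2 + 5\right) 0 \left(-1\right)\right) 0 \left(-4\right) 12 = \left(6 - 3 \cdot 5 \cdot 3 - 5 \cdot 3 \cdot 0\right) 0 \cdot 12 = \left(6 - 45 - 15 \cdot 0\right) 0 \cdot 12 = \left(6 - 45 + 0\right) 0 \cdot 12 = \left(-39\right) 0 \cdot 12 = 0 \cdot 12 = 0$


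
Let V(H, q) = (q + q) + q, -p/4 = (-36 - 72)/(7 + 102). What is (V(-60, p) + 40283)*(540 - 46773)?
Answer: -203061947319/109 ≈ -1.8630e+9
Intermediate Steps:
p = 432/109 (p = -4*(-36 - 72)/(7 + 102) = -(-432)/109 = -4*(-108/109) = 432/109 ≈ 3.9633)
V(H, q) = 3*q (V(H, q) = 2*q + q = 3*q)
(V(-60, p) + 40283)*(540 - 46773) = (3*(432/109) + 40283)*(540 - 46773) = (1296/109 + 40283)*(-46233) = (4392143/109)*(-46233) = -203061947319/109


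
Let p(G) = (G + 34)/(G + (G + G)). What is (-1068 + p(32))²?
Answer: 291623929/256 ≈ 1.1392e+6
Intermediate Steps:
p(G) = (34 + G)/(3*G) (p(G) = (34 + G)/(G + 2*G) = (34 + G)/((3*G)) = (34 + G)*(1/(3*G)) = (34 + G)/(3*G))
(-1068 + p(32))² = (-1068 + (⅓)*(34 + 32)/32)² = (-1068 + (⅓)*(1/32)*66)² = (-1068 + 11/16)² = (-17077/16)² = 291623929/256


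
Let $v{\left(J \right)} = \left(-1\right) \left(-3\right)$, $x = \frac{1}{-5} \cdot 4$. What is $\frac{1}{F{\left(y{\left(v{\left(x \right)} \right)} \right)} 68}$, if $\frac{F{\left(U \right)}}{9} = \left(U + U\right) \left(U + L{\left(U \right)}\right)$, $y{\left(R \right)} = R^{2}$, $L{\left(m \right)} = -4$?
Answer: $\frac{1}{55080} \approx 1.8155 \cdot 10^{-5}$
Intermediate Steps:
$x = - \frac{4}{5}$ ($x = \left(- \frac{1}{5}\right) 4 = - \frac{4}{5} \approx -0.8$)
$v{\left(J \right)} = 3$
$F{\left(U \right)} = 18 U \left(-4 + U\right)$ ($F{\left(U \right)} = 9 \left(U + U\right) \left(U - 4\right) = 9 \cdot 2 U \left(-4 + U\right) = 18 U \left(-4 + U\right)$)
$\frac{1}{F{\left(y{\left(v{\left(x \right)} \right)} \right)} 68} = \frac{1}{18 \cdot 3^{2} \left(-4 + 3^{2}\right) 68} = \frac{1}{18 \cdot 9 \left(-4 + 9\right) 68} = \frac{1}{18 \cdot 9 \cdot 5 \cdot 68} = \frac{1}{810 \cdot 68} = \frac{1}{55080}$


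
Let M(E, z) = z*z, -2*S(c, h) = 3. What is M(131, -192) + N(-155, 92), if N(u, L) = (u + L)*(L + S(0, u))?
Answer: 62325/2 ≈ 31163.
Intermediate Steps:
S(c, h) = -3/2 (S(c, h) = -½*3 = -3/2)
N(u, L) = (-3/2 + L)*(L + u) (N(u, L) = (u + L)*(L - 3/2) = (L + u)*(-3/2 + L) = (-3/2 + L)*(L + u))
M(E, z) = z²
M(131, -192) + N(-155, 92) = (-192)² + (92² - 3/2*92 - 3/2*(-155) + 92*(-155)) = 36864 + (8464 - 138 + 465/2 - 14260) = 36864 - 11403/2 = 62325/2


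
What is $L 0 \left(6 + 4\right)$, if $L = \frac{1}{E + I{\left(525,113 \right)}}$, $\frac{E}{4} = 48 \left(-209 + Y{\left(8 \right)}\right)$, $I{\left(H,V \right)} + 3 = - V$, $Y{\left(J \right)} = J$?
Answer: $0$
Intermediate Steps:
$I{\left(H,V \right)} = -3 - V$
$E = -38592$ ($E = 4 \cdot 48 \left(-209 + 8\right) = 4 \cdot 48 \left(-201\right) = 4 \left(-9648\right) = -38592$)
$L = - \frac{1}{38708}$ ($L = \frac{1}{-38592 - 116} = \frac{1}{-38708} = - \frac{1}{38708} \approx -2.5834 \cdot 10^{-5}$)
$L 0 \left(6 + 4\right) = - \frac{0 \left(6 + 4\right)}{38708} = - \frac{0 \cdot 10}{38708} = \left(- \frac{1}{38708}\right) 0 = 0$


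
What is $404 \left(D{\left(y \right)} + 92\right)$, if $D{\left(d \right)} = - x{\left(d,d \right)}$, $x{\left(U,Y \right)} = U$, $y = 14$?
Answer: $31512$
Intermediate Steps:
$D{\left(d \right)} = - d$
$404 \left(D{\left(y \right)} + 92\right) = 404 \left(\left(-1\right) 14 + 92\right) = 404 \left(-14 + 92\right) = 404 \cdot 78 = 31512$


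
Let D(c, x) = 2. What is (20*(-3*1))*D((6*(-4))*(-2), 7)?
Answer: -120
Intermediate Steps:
(20*(-3*1))*D((6*(-4))*(-2), 7) = (20*(-3*1))*2 = (20*(-3))*2 = -60*2 = -120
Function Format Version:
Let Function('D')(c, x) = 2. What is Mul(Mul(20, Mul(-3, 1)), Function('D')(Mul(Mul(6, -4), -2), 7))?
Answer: -120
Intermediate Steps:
Mul(Mul(20, Mul(-3, 1)), Function('D')(Mul(Mul(6, -4), -2), 7)) = Mul(Mul(20, Mul(-3, 1)), 2) = Mul(Mul(20, -3), 2) = Mul(-60, 2) = -120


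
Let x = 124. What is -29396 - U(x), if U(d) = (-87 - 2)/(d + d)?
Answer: -7290119/248 ≈ -29396.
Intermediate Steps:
U(d) = -89/(2*d) (U(d) = -89*1/(2*d) = -89/(2*d))
-29396 - U(x) = -29396 - (-89)/(2*124) = -29396 - 1*(-89/248) = -29396 + 89/248 = -7290119/248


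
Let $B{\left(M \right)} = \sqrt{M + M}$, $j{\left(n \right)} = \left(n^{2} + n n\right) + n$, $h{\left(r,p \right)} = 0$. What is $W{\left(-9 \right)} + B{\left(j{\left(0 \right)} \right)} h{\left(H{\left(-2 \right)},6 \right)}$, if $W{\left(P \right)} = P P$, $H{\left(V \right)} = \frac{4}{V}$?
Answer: $81$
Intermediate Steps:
$j{\left(n \right)} = n + 2 n^{2}$ ($j{\left(n \right)} = \left(n^{2} + n^{2}\right) + n = 2 n^{2} + n = n + 2 n^{2}$)
$W{\left(P \right)} = P^{2}$
$B{\left(M \right)} = \sqrt{2} \sqrt{M}$ ($B{\left(M \right)} = \sqrt{2 M} = \sqrt{2} \sqrt{M}$)
$W{\left(-9 \right)} + B{\left(j{\left(0 \right)} \right)} h{\left(H{\left(-2 \right)},6 \right)} = \left(-9\right)^{2} + \sqrt{2} \sqrt{0 \left(1 + 2 \cdot 0\right)} 0 = 81 + \sqrt{2} \sqrt{0 \left(1 + 0\right)} 0 = 81 + \sqrt{2} \sqrt{0 \cdot 1} \cdot 0 = 81 + \sqrt{2} \sqrt{0} \cdot 0 = 81 + \sqrt{2} \cdot 0 \cdot 0 = 81 + 0 \cdot 0 = 81 + 0 = 81$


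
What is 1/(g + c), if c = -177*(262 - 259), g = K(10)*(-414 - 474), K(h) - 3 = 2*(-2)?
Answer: 1/357 ≈ 0.0028011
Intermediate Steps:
K(h) = -1 (K(h) = 3 + 2*(-2) = 3 - 4 = -1)
g = 888 (g = -(-414 - 474) = -1*(-888) = 888)
c = -531 (c = -177*3 = -531)
1/(g + c) = 1/(888 - 531) = 1/357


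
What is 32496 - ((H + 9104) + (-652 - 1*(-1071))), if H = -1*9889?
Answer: 32862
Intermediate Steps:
H = -9889
32496 - ((H + 9104) + (-652 - 1*(-1071))) = 32496 - ((-9889 + 9104) + (-652 - 1*(-1071))) = 32496 - (-785 + (-652 + 1071)) = 32496 - (-785 + 419) = 32496 - 1*(-366) = 32496 + 366 = 32862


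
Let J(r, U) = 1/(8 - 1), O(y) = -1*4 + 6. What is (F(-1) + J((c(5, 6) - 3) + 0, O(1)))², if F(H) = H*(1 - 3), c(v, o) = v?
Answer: 225/49 ≈ 4.5918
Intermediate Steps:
O(y) = 2 (O(y) = -4 + 6 = 2)
F(H) = -2*H (F(H) = H*(-2) = -2*H)
J(r, U) = ⅐ (J(r, U) = 1/7 = ⅐)
(F(-1) + J((c(5, 6) - 3) + 0, O(1)))² = (-2*(-1) + ⅐)² = (2 + ⅐)² = (15/7)² = 225/49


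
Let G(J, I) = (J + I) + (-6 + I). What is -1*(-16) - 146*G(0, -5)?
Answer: 2352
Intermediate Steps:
G(J, I) = -6 + J + 2*I (G(J, I) = (I + J) + (-6 + I) = -6 + J + 2*I)
-1*(-16) - 146*G(0, -5) = -1*(-16) - 146*(-6 + 0 + 2*(-5)) = 16 - 146*(-6 + 0 - 10) = 16 - 146*(-16) = 16 + 2336 = 2352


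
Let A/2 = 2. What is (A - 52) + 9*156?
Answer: 1356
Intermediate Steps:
A = 4 (A = 2*2 = 4)
(A - 52) + 9*156 = (4 - 52) + 9*156 = -48 + 1404 = 1356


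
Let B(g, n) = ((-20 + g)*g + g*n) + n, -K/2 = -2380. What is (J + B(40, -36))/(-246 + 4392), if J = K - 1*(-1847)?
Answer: 1977/1382 ≈ 1.4305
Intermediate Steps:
K = 4760 (K = -2*(-2380) = 4760)
B(g, n) = n + g*n + g*(-20 + g) (B(g, n) = (g*(-20 + g) + g*n) + n = (g*n + g*(-20 + g)) + n = n + g*n + g*(-20 + g))
J = 6607 (J = 4760 - 1*(-1847) = 4760 + 1847 = 6607)
(J + B(40, -36))/(-246 + 4392) = (6607 + (-36 + 40**2 - 20*40 + 40*(-36)))/(-246 + 4392) = (6607 + (-36 + 1600 - 800 - 1440))/4146 = (6607 - 676)*(1/4146) = 5931*(1/4146) = 1977/1382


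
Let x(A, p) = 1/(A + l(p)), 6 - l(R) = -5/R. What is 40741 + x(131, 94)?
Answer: 524866397/12883 ≈ 40741.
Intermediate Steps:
l(R) = 6 + 5/R (l(R) = 6 - (-5)/R = 6 + 5/R)
x(A, p) = 1/(6 + A + 5/p) (x(A, p) = 1/(A + (6 + 5/p)) = 1/(6 + A + 5/p))
40741 + x(131, 94) = 40741 + 94/(5 + 6*94 + 131*94) = 40741 + 94/(5 + 564 + 12314) = 40741 + 94/12883 = 524866397/12883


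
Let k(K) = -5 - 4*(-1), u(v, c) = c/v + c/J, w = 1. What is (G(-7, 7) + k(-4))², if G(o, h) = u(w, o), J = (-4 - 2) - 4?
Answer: 5329/100 ≈ 53.290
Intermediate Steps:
J = -10 (J = -6 - 4 = -10)
u(v, c) = -c/10 + c/v (u(v, c) = c/v + c/(-10) = c/v + c*(-⅒) = c/v - c/10 = -c/10 + c/v)
G(o, h) = 9*o/10 (G(o, h) = -o/10 + o/1 = -o/10 + o*1 = -o/10 + o = 9*o/10)
k(K) = -1 (k(K) = -5 + 4 = -1)
(G(-7, 7) + k(-4))² = ((9/10)*(-7) - 1)² = (-63/10 - 1)² = (-73/10)² = 5329/100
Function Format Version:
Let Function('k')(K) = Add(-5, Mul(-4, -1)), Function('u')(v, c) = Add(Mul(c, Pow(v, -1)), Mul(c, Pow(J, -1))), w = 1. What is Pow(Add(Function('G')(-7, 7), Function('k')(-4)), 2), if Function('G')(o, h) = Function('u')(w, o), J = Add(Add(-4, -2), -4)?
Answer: Rational(5329, 100) ≈ 53.290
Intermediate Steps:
J = -10 (J = Add(-6, -4) = -10)
Function('u')(v, c) = Add(Mul(Rational(-1, 10), c), Mul(c, Pow(v, -1))) (Function('u')(v, c) = Add(Mul(c, Pow(v, -1)), Mul(c, Pow(-10, -1))) = Add(Mul(c, Pow(v, -1)), Mul(c, Rational(-1, 10))) = Add(Mul(c, Pow(v, -1)), Mul(Rational(-1, 10), c)) = Add(Mul(Rational(-1, 10), c), Mul(c, Pow(v, -1))))
Function('G')(o, h) = Mul(Rational(9, 10), o) (Function('G')(o, h) = Add(Mul(Rational(-1, 10), o), Mul(o, Pow(1, -1))) = Add(Mul(Rational(-1, 10), o), Mul(o, 1)) = Add(Mul(Rational(-1, 10), o), o) = Mul(Rational(9, 10), o))
Function('k')(K) = -1 (Function('k')(K) = Add(-5, 4) = -1)
Pow(Add(Function('G')(-7, 7), Function('k')(-4)), 2) = Pow(Add(Mul(Rational(9, 10), -7), -1), 2) = Pow(Add(Rational(-63, 10), -1), 2) = Pow(Rational(-73, 10), 2) = Rational(5329, 100)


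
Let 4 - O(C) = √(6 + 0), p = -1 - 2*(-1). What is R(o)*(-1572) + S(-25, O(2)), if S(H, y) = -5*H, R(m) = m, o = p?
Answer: -1447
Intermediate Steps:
p = 1 (p = -1 + 2 = 1)
o = 1
O(C) = 4 - √6 (O(C) = 4 - √(6 + 0) = 4 - √6)
R(o)*(-1572) + S(-25, O(2)) = 1*(-1572) - 5*(-25) = -1572 + 125 = -1447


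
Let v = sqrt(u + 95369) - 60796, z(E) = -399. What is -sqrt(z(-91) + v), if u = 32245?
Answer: -I*sqrt(61195 - sqrt(127614)) ≈ -246.65*I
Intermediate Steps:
v = -60796 + sqrt(127614) (v = sqrt(32245 + 95369) - 60796 = sqrt(127614) - 60796 = -60796 + sqrt(127614) ≈ -60439.)
-sqrt(z(-91) + v) = -sqrt(-399 + (-60796 + sqrt(127614))) = -sqrt(-61195 + sqrt(127614))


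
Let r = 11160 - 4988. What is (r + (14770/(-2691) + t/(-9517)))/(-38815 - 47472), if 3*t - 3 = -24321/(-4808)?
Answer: -759307588564087/10624869288930312 ≈ -0.071465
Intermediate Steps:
r = 6172
t = 12915/4808 (t = 1 + (-24321/(-4808))/3 = 1 + (-24321*(-1/4808))/3 = 1 + (1/3)*(24321/4808) = 1 + 8107/4808 = 12915/4808 ≈ 2.6861)
(r + (14770/(-2691) + t/(-9517)))/(-38815 - 47472) = (6172 + (14770/(-2691) + (12915/4808)/(-9517)))/(-38815 - 47472) = (6172 + (14770*(-1/2691) + (12915/4808)*(-1/9517)))/(-86287) = (6172 + (-14770/2691 - 12915/45757736))*(-1/86287) = (6172 - 675876514985/123134067576)*(-1/86287) = (759307588564087/123134067576)*(-1/86287) = -759307588564087/10624869288930312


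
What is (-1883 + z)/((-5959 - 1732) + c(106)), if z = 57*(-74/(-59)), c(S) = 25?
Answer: 106879/452294 ≈ 0.23630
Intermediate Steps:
z = 4218/59 (z = 57*(-74*(-1/59)) = 57*(74/59) = 4218/59 ≈ 71.492)
(-1883 + z)/((-5959 - 1732) + c(106)) = (-1883 + 4218/59)/((-5959 - 1732) + 25) = -106879/(59*(-7691 + 25)) = -106879/59/(-7666) = -106879/59*(-1/7666) = 106879/452294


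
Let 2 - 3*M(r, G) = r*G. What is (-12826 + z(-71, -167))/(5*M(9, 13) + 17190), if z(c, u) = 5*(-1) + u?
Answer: -38994/50995 ≈ -0.76466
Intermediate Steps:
M(r, G) = 2/3 - G*r/3 (M(r, G) = 2/3 - r*G/3 = 2/3 - G*r/3)
z(c, u) = -5 + u
(-12826 + z(-71, -167))/(5*M(9, 13) + 17190) = (-12826 + (-5 - 167))/(5*(2/3 - 1/3*13*9) + 17190) = (-12826 - 172)/(5*(2/3 - 39) + 17190) = -12998/(5*(-115/3) + 17190) = -12998/(-575/3 + 17190) = -12998/50995/3 = -12998*3/50995 = -38994/50995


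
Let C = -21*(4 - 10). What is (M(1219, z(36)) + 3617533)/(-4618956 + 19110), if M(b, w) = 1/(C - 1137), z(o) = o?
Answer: -1828662931/2325222153 ≈ -0.78645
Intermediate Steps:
C = 126 (C = -21*(-6) = 126)
M(b, w) = -1/1011 (M(b, w) = 1/(126 - 1137) = 1/(-1011) = -1/1011)
(M(1219, z(36)) + 3617533)/(-4618956 + 19110) = (-1/1011 + 3617533)/(-4618956 + 19110) = (3657325862/1011)/(-4599846) = (3657325862/1011)*(-1/4599846) = -1828662931/2325222153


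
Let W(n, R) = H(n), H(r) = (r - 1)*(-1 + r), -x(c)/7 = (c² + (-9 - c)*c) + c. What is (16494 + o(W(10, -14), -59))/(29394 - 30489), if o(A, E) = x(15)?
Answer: -5778/365 ≈ -15.830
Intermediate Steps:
x(c) = -7*c - 7*c² - 7*c*(-9 - c) (x(c) = -7*((c² + (-9 - c)*c) + c) = -7*((c² + c*(-9 - c)) + c) = -7*(c + c² + c*(-9 - c)) = -7*c - 7*c² - 7*c*(-9 - c))
H(r) = (-1 + r)² (H(r) = (-1 + r)*(-1 + r) = (-1 + r)²)
W(n, R) = (-1 + n)²
o(A, E) = 840 (o(A, E) = 56*15 = 840)
(16494 + o(W(10, -14), -59))/(29394 - 30489) = (16494 + 840)/(29394 - 30489) = 17334/(-1095) = 17334*(-1/1095) = -5778/365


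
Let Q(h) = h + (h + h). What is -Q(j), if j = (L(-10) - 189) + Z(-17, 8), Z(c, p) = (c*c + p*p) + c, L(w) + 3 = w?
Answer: -402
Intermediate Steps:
L(w) = -3 + w
Z(c, p) = c + c² + p² (Z(c, p) = (c² + p²) + c = c + c² + p²)
j = 134 (j = ((-3 - 10) - 189) + (-17 + (-17)² + 8²) = (-13 - 189) + (-17 + 289 + 64) = -202 + 336 = 134)
Q(h) = 3*h (Q(h) = h + 2*h = 3*h)
-Q(j) = -3*134 = -1*402 = -402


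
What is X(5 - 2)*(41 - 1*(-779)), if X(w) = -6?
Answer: -4920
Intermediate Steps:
X(5 - 2)*(41 - 1*(-779)) = -6*(41 - 1*(-779)) = -6*(41 + 779) = -6*820 = -4920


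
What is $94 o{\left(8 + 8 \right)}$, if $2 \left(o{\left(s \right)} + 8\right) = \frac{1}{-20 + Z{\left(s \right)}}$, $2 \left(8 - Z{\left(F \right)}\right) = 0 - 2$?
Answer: $- \frac{8319}{11} \approx -756.27$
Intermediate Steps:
$Z{\left(F \right)} = 9$ ($Z{\left(F \right)} = 8 - \frac{0 - 2}{2} = 8 - -1 = 8 + 1 = 9$)
$o{\left(s \right)} = - \frac{177}{22}$ ($o{\left(s \right)} = -8 + \frac{1}{2 \left(-20 + 9\right)} = -8 + \frac{1}{2 \left(-11\right)} = -8 + \frac{1}{2} \left(- \frac{1}{11}\right) = -8 - \frac{1}{22} = - \frac{177}{22}$)
$94 o{\left(8 + 8 \right)} = 94 \left(- \frac{177}{22}\right) = - \frac{8319}{11}$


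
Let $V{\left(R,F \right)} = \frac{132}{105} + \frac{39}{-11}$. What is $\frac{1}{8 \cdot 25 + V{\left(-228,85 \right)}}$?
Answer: $\frac{385}{76119} \approx 0.0050579$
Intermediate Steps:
$V{\left(R,F \right)} = - \frac{881}{385}$ ($V{\left(R,F \right)} = 132 \cdot \frac{1}{105} + 39 \left(- \frac{1}{11}\right) = \frac{44}{35} - \frac{39}{11} = - \frac{881}{385}$)
$\frac{1}{8 \cdot 25 + V{\left(-228,85 \right)}} = \frac{1}{8 \cdot 25 - \frac{881}{385}} = \frac{1}{200 - \frac{881}{385}} = \frac{1}{\frac{76119}{385}} = \frac{385}{76119}$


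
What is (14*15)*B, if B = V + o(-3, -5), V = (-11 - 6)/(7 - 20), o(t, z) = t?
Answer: -4620/13 ≈ -355.38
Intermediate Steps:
V = 17/13 (V = -17/(-13) = -17*(-1/13) = 17/13 ≈ 1.3077)
B = -22/13 (B = 17/13 - 3 = -22/13 ≈ -1.6923)
(14*15)*B = (14*15)*(-22/13) = 210*(-22/13) = -4620/13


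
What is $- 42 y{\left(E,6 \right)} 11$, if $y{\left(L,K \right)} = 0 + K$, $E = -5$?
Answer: $-2772$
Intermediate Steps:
$y{\left(L,K \right)} = K$
$- 42 y{\left(E,6 \right)} 11 = \left(-42\right) 6 \cdot 11 = \left(-252\right) 11 = -2772$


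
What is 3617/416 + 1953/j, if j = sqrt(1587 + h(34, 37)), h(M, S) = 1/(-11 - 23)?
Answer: 3617/416 + 1953*sqrt(1834538)/53957 ≈ 57.720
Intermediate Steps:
h(M, S) = -1/34 (h(M, S) = 1/(-34) = -1/34)
j = sqrt(1834538)/34 (j = sqrt(1587 - 1/34) = sqrt(53957/34) = sqrt(1834538)/34 ≈ 39.837)
3617/416 + 1953/j = 3617/416 + 1953/((sqrt(1834538)/34)) = 3617*(1/416) + 1953*(sqrt(1834538)/53957) = 3617/416 + 1953*sqrt(1834538)/53957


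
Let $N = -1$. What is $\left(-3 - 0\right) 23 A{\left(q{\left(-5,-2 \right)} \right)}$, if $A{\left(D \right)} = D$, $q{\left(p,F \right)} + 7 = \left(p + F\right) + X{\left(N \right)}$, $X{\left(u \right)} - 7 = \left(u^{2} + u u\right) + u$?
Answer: $414$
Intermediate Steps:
$X{\left(u \right)} = 7 + u + 2 u^{2}$ ($X{\left(u \right)} = 7 + \left(\left(u^{2} + u u\right) + u\right) = 7 + \left(\left(u^{2} + u^{2}\right) + u\right) = 7 + \left(2 u^{2} + u\right) = 7 + \left(u + 2 u^{2}\right) = 7 + u + 2 u^{2}$)
$q{\left(p,F \right)} = 1 + F + p$ ($q{\left(p,F \right)} = -7 + \left(\left(p + F\right) + \left(7 - 1 + 2 \left(-1\right)^{2}\right)\right) = -7 + \left(\left(F + p\right) + \left(7 - 1 + 2 \cdot 1\right)\right) = -7 + \left(\left(F + p\right) + \left(7 - 1 + 2\right)\right) = -7 + \left(\left(F + p\right) + 8\right) = -7 + \left(8 + F + p\right) = 1 + F + p$)
$\left(-3 - 0\right) 23 A{\left(q{\left(-5,-2 \right)} \right)} = \left(-3 - 0\right) 23 \left(1 - 2 - 5\right) = \left(-3 + 0\right) 23 \left(-6\right) = \left(-3\right) 23 \left(-6\right) = \left(-69\right) \left(-6\right) = 414$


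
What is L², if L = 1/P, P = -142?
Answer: 1/20164 ≈ 4.9593e-5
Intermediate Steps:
L = -1/142 (L = 1/(-142) = -1/142 ≈ -0.0070423)
L² = (-1/142)² = 1/20164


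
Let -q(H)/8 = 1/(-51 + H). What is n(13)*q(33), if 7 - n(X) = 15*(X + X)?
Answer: -1532/9 ≈ -170.22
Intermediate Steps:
n(X) = 7 - 30*X (n(X) = 7 - 15*(X + X) = 7 - 15*2*X = 7 - 30*X)
q(H) = -8/(-51 + H)
n(13)*q(33) = (7 - 30*13)*(-8/(-51 + 33)) = (7 - 390)*(-8/(-18)) = -(-3064)*(-1)/18 = -383*4/9 = -1532/9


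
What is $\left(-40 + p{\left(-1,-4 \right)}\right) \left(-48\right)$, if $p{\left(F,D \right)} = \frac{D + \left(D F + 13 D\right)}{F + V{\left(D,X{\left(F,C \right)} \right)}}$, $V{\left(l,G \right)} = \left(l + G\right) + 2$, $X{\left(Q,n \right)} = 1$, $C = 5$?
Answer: $672$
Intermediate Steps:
$V{\left(l,G \right)} = 2 + G + l$ ($V{\left(l,G \right)} = \left(G + l\right) + 2 = 2 + G + l$)
$p{\left(F,D \right)} = \frac{14 D + D F}{3 + D + F}$ ($p{\left(F,D \right)} = \frac{D + \left(D F + 13 D\right)}{F + \left(2 + 1 + D\right)} = \frac{D + \left(13 D + D F\right)}{F + \left(3 + D\right)} = \frac{14 D + D F}{3 + D + F}$)
$\left(-40 + p{\left(-1,-4 \right)}\right) \left(-48\right) = \left(-40 - \frac{4 \left(14 - 1\right)}{3 - 4 - 1}\right) \left(-48\right) = \left(-40 - 4 \frac{1}{-2} \cdot 13\right) \left(-48\right) = \left(-40 - \left(-2\right) 13\right) \left(-48\right) = \left(-40 + 26\right) \left(-48\right) = \left(-14\right) \left(-48\right) = 672$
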